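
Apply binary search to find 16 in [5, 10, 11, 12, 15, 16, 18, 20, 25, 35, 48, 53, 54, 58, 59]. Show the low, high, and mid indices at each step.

Binary search for 16 in [5, 10, 11, 12, 15, 16, 18, 20, 25, 35, 48, 53, 54, 58, 59]:

lo=0, hi=14, mid=7, arr[mid]=20 -> 20 > 16, search left half
lo=0, hi=6, mid=3, arr[mid]=12 -> 12 < 16, search right half
lo=4, hi=6, mid=5, arr[mid]=16 -> Found target at index 5!

Binary search finds 16 at index 5 after 3 comparisons. The search repeatedly halves the search space by comparing with the middle element.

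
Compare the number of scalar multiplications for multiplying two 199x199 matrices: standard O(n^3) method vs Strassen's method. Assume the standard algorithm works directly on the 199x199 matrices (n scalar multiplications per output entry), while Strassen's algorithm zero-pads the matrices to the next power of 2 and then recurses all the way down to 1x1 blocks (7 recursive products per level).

Matrix multiplication for 199x199 matrices:

Strassen's algorithm requires power-of-2 dimensions. Pad 199x199 to 256x256 (next power of 2).

Standard algorithm: 199^3 = 7880599 multiplications
Strassen's algorithm: 7^(log2(256)) = 7^8 = 5764801 multiplications
Savings: 7880599 - 5764801 = 2115798 multiplications

Standard: 7880599 multiplications (199^3). Strassen: 5764801 multiplications (7^8, after padding to 256x256). Strassen reduces 8 recursive multiplications to 7 at each level.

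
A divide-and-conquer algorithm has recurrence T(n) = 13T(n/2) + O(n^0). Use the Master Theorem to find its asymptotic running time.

Master Theorem for T(n) = 13T(n/2) + O(n^0):

a = 13, b = 2, c = 0
log_b(a) = log_2(13) = 3.7004

Case 1: c = 0 < log_2(13) = 3.7004
T(n) = O(n^(log_2 13))

For T(n) = 13T(n/2) + O(n^0): log_2(13) = 3.7004. This is Case 1 of the Master Theorem (c < log_b(a), work dominated by leaves), giving O(n^(log_2 13)).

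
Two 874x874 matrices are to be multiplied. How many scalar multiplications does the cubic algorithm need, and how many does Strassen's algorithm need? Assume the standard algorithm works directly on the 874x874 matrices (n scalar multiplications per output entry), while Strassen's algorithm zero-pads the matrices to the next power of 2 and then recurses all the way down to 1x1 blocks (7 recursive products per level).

Matrix multiplication for 874x874 matrices:

Strassen's algorithm requires power-of-2 dimensions. Pad 874x874 to 1024x1024 (next power of 2).

Standard algorithm: 874^3 = 667627624 multiplications
Strassen's algorithm: 7^(log2(1024)) = 7^10 = 282475249 multiplications
Savings: 667627624 - 282475249 = 385152375 multiplications

Standard: 667627624 multiplications (874^3). Strassen: 282475249 multiplications (7^10, after padding to 1024x1024). Strassen reduces 8 recursive multiplications to 7 at each level.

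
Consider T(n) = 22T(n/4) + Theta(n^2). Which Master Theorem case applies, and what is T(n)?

Master Theorem for T(n) = 22T(n/4) + O(n^2):

a = 22, b = 4, c = 2
log_b(a) = log_4(22) = 2.2297

Case 1: c = 2 < log_4(22) = 2.2297
T(n) = O(n^(log_4 22))

For T(n) = 22T(n/4) + O(n^2): log_4(22) = 2.2297. This is Case 1 of the Master Theorem (c < log_b(a), work dominated by leaves), giving O(n^(log_4 22)).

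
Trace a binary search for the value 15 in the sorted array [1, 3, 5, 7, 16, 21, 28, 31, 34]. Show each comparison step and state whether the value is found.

Binary search for 15 in [1, 3, 5, 7, 16, 21, 28, 31, 34]:

lo=0, hi=8, mid=4, arr[mid]=16 -> 16 > 15, search left half
lo=0, hi=3, mid=1, arr[mid]=3 -> 3 < 15, search right half
lo=2, hi=3, mid=2, arr[mid]=5 -> 5 < 15, search right half
lo=3, hi=3, mid=3, arr[mid]=7 -> 7 < 15, search right half
lo=4 > hi=3, target 15 not found

Binary search determines that 15 is not in the array after 4 comparisons. The search space was exhausted without finding the target.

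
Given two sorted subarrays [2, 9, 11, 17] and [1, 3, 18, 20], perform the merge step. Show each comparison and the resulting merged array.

Merging process:

Compare 2 vs 1: take 1 from right. Merged: [1]
Compare 2 vs 3: take 2 from left. Merged: [1, 2]
Compare 9 vs 3: take 3 from right. Merged: [1, 2, 3]
Compare 9 vs 18: take 9 from left. Merged: [1, 2, 3, 9]
Compare 11 vs 18: take 11 from left. Merged: [1, 2, 3, 9, 11]
Compare 17 vs 18: take 17 from left. Merged: [1, 2, 3, 9, 11, 17]
Append remaining from right: [18, 20]. Merged: [1, 2, 3, 9, 11, 17, 18, 20]

Final merged array: [1, 2, 3, 9, 11, 17, 18, 20]
Total comparisons: 6

The merged array is [1, 2, 3, 9, 11, 17, 18, 20], requiring 6 comparisons. The merge step runs in O(n) time where n is the total number of elements.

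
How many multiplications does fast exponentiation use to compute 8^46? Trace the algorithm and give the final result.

Computing 8^46 by squaring (build up from 8^1; each line after the first costs one multiplication):

8^1 = 8
8^2 = (8^1)^2 = 8^2 = 64
8^4 = (8^2)^2 = 64^2 = 4096
8^5 = 8 * 8^4 = 8 * 4096 = 32768
8^10 = (8^5)^2 = 32768^2 = 1073741824
8^11 = 8 * 8^10 = 8 * 1073741824 = 8589934592
8^22 = (8^11)^2 = 8589934592^2 = 73786976294838206464
8^23 = 8 * 8^22 = 8 * 73786976294838206464 = 590295810358705651712
8^46 = (8^23)^2 = 590295810358705651712^2 = 348449143727040986586495598010130648530944

Result: 348449143727040986586495598010130648530944
Multiplications needed: 8 (8 lines after 8^1)

8^46 = 348449143727040986586495598010130648530944. Using exponentiation by squaring, this requires 8 multiplications. The key idea: if the exponent is even, square the half-power; if odd, multiply by the base once.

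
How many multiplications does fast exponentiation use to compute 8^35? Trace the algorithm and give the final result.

Computing 8^35 by squaring (build up from 8^1; each line after the first costs one multiplication):

8^1 = 8
8^2 = (8^1)^2 = 8^2 = 64
8^4 = (8^2)^2 = 64^2 = 4096
8^8 = (8^4)^2 = 4096^2 = 16777216
8^16 = (8^8)^2 = 16777216^2 = 281474976710656
8^17 = 8 * 8^16 = 8 * 281474976710656 = 2251799813685248
8^34 = (8^17)^2 = 2251799813685248^2 = 5070602400912917605986812821504
8^35 = 8 * 8^34 = 8 * 5070602400912917605986812821504 = 40564819207303340847894502572032

Result: 40564819207303340847894502572032
Multiplications needed: 7 (7 lines after 8^1)

8^35 = 40564819207303340847894502572032. Using exponentiation by squaring, this requires 7 multiplications. The key idea: if the exponent is even, square the half-power; if odd, multiply by the base once.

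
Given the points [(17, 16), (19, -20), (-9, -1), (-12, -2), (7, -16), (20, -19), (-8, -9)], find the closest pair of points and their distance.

Computing all pairwise distances among 7 points:

d((17, 16), (19, -20)) = 36.0555
d((17, 16), (-9, -1)) = 31.0644
d((17, 16), (-12, -2)) = 34.1321
d((17, 16), (7, -16)) = 33.5261
d((17, 16), (20, -19)) = 35.1283
d((17, 16), (-8, -9)) = 35.3553
d((19, -20), (-9, -1)) = 33.8378
d((19, -20), (-12, -2)) = 35.8469
d((19, -20), (7, -16)) = 12.6491
d((19, -20), (20, -19)) = 1.4142 <-- minimum
d((19, -20), (-8, -9)) = 29.1548
d((-9, -1), (-12, -2)) = 3.1623
d((-9, -1), (7, -16)) = 21.9317
d((-9, -1), (20, -19)) = 34.1321
d((-9, -1), (-8, -9)) = 8.0623
d((-12, -2), (7, -16)) = 23.6008
d((-12, -2), (20, -19)) = 36.2353
d((-12, -2), (-8, -9)) = 8.0623
d((7, -16), (20, -19)) = 13.3417
d((7, -16), (-8, -9)) = 16.5529
d((20, -19), (-8, -9)) = 29.7321

Closest pair: (19, -20) and (20, -19) with distance 1.4142

The closest pair is (19, -20) and (20, -19) with Euclidean distance 1.4142. For 7 points, brute-force pairwise comparison is shown above. For large n, the divide-and-conquer algorithm (sort by x, recurse on halves, check the dividing strip) achieves O(n log n).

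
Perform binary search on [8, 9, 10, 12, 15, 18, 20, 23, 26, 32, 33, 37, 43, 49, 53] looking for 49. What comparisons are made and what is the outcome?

Binary search for 49 in [8, 9, 10, 12, 15, 18, 20, 23, 26, 32, 33, 37, 43, 49, 53]:

lo=0, hi=14, mid=7, arr[mid]=23 -> 23 < 49, search right half
lo=8, hi=14, mid=11, arr[mid]=37 -> 37 < 49, search right half
lo=12, hi=14, mid=13, arr[mid]=49 -> Found target at index 13!

Binary search finds 49 at index 13 after 3 comparisons. The search repeatedly halves the search space by comparing with the middle element.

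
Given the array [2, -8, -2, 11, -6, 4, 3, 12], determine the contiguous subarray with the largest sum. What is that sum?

Using Kadane's algorithm on [2, -8, -2, 11, -6, 4, 3, 12]:

Scanning through the array:
Position 1 (value -8): max_ending_here = -6, max_so_far = 2
Position 2 (value -2): max_ending_here = -2, max_so_far = 2
Position 3 (value 11): max_ending_here = 11, max_so_far = 11
Position 4 (value -6): max_ending_here = 5, max_so_far = 11
Position 5 (value 4): max_ending_here = 9, max_so_far = 11
Position 6 (value 3): max_ending_here = 12, max_so_far = 12
Position 7 (value 12): max_ending_here = 24, max_so_far = 24

Maximum subarray: [11, -6, 4, 3, 12]
Maximum sum: 24

The maximum subarray is [11, -6, 4, 3, 12] with sum 24. This subarray runs from index 3 to index 7.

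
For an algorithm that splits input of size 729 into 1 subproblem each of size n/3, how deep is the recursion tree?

For divide and conquer with division factor 3:

Problem sizes at each level:
Level 0: 729
Level 1: 243
Level 2: 81
Level 3: 27
Level 4: 9
Level 5: 3
Level 6: 1

The root is level 0 and the size-1 base case is level 6 (the tree spans levels 0 through 6, i.e. 7 levels counting the root), so the depth is the number of divisions: log_3(729) = 6

The recursion tree depth is log_3(729) = 6. At each level, the problem size is divided by 3, so it takes 6 divisions to reduce to a base case of size 1. The algorithm makes 1 recursive call at each level.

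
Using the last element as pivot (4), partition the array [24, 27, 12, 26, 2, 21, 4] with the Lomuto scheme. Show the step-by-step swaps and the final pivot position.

Lomuto partition with pivot = 4:

Initial array: [24, 27, 12, 26, 2, 21, 4]

arr[0]=24 > 4: no swap
arr[1]=27 > 4: no swap
arr[2]=12 > 4: no swap
arr[3]=26 > 4: no swap
arr[4]=2 <= 4: swap with position 0, array becomes [2, 27, 12, 26, 24, 21, 4]
arr[5]=21 > 4: no swap

Place pivot at position 1: [2, 4, 12, 26, 24, 21, 27]
Pivot position: 1

After partitioning with pivot 4, the array becomes [2, 4, 12, 26, 24, 21, 27]. The pivot is placed at index 1. All elements to the left of the pivot are <= 4, and all elements to the right are > 4.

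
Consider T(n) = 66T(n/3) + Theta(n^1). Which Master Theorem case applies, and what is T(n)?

Master Theorem for T(n) = 66T(n/3) + O(n^1):

a = 66, b = 3, c = 1
log_b(a) = log_3(66) = 3.8136

Case 1: c = 1 < log_3(66) = 3.8136
T(n) = O(n^(log_3 66))

For T(n) = 66T(n/3) + O(n^1): log_3(66) = 3.8136. This is Case 1 of the Master Theorem (c < log_b(a), work dominated by leaves), giving O(n^(log_3 66)).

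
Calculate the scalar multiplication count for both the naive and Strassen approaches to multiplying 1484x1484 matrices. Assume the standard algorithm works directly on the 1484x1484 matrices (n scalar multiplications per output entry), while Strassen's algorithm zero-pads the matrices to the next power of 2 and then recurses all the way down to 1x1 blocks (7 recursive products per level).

Matrix multiplication for 1484x1484 matrices:

Strassen's algorithm requires power-of-2 dimensions. Pad 1484x1484 to 2048x2048 (next power of 2).

Standard algorithm: 1484^3 = 3268147904 multiplications
Strassen's algorithm: 7^(log2(2048)) = 7^11 = 1977326743 multiplications
Savings: 3268147904 - 1977326743 = 1290821161 multiplications

Standard: 3268147904 multiplications (1484^3). Strassen: 1977326743 multiplications (7^11, after padding to 2048x2048). Strassen reduces 8 recursive multiplications to 7 at each level.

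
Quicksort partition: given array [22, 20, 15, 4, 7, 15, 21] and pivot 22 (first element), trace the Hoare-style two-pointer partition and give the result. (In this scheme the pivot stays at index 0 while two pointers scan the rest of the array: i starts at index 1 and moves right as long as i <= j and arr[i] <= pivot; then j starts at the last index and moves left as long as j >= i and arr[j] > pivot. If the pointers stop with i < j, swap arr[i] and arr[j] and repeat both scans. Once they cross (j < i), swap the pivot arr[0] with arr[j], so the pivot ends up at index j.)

Hoare-style two-pointer partition with pivot = 22:

Initial array: [22, 20, 15, 4, 7, 15, 21]

Pointers start at i = 1, j = 6.
i ends at 7, j ends at 6: the pointers have crossed (j < i), so scanning stops.

Swap pivot arr[0] with arr[6] to place pivot at position 6: [21, 20, 15, 4, 7, 15, 22]
Pivot position: 6

After partitioning with pivot 22, the array becomes [21, 20, 15, 4, 7, 15, 22]. The pivot is placed at index 6. All elements to the left of the pivot are <= 22, and all elements to the right are > 22.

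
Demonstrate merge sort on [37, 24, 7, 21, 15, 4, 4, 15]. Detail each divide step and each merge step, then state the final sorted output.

Merge sort trace:

Split: [37, 24, 7, 21, 15, 4, 4, 15] -> [37, 24, 7, 21] and [15, 4, 4, 15]
  Split: [37, 24, 7, 21] -> [37, 24] and [7, 21]
    Split: [37, 24] -> [37] and [24]
    Merge: [37] + [24] -> [24, 37]
    Split: [7, 21] -> [7] and [21]
    Merge: [7] + [21] -> [7, 21]
  Merge: [24, 37] + [7, 21] -> [7, 21, 24, 37]
  Split: [15, 4, 4, 15] -> [15, 4] and [4, 15]
    Split: [15, 4] -> [15] and [4]
    Merge: [15] + [4] -> [4, 15]
    Split: [4, 15] -> [4] and [15]
    Merge: [4] + [15] -> [4, 15]
  Merge: [4, 15] + [4, 15] -> [4, 4, 15, 15]
Merge: [7, 21, 24, 37] + [4, 4, 15, 15] -> [4, 4, 7, 15, 15, 21, 24, 37]

Final sorted array: [4, 4, 7, 15, 15, 21, 24, 37]

The merge sort proceeds by recursively splitting the array and merging sorted halves.
After all merges, the sorted array is [4, 4, 7, 15, 15, 21, 24, 37].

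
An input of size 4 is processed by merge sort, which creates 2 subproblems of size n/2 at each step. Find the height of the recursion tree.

For divide and conquer with division factor 2:

Problem sizes at each level:
Level 0: 4
Level 1: 2
Level 2: 1

The root is level 0 and the size-1 base case is level 2 (the tree spans levels 0 through 2, i.e. 3 levels counting the root), so the depth is the number of divisions: log_2(4) = 2

The recursion tree depth is log_2(4) = 2. At each level, the problem size is divided by 2, so it takes 2 divisions to reduce to a base case of size 1. The algorithm makes 2 recursive calls at each level.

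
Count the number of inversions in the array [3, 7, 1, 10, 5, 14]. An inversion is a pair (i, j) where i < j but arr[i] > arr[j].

Finding inversions in [3, 7, 1, 10, 5, 14]:

(0, 2): arr[0]=3 > arr[2]=1
(1, 2): arr[1]=7 > arr[2]=1
(1, 4): arr[1]=7 > arr[4]=5
(3, 4): arr[3]=10 > arr[4]=5

Total inversions: 4

The array has 4 inversion(s): (0,2), (1,2), (1,4), (3,4). Each pair (i,j) satisfies i < j and arr[i] > arr[j].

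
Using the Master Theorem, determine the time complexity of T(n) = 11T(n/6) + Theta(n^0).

Master Theorem for T(n) = 11T(n/6) + O(n^0):

a = 11, b = 6, c = 0
log_b(a) = log_6(11) = 1.3383

Case 1: c = 0 < log_6(11) = 1.3383
T(n) = O(n^(log_6 11))

For T(n) = 11T(n/6) + O(n^0): log_6(11) = 1.3383. This is Case 1 of the Master Theorem (c < log_b(a), work dominated by leaves), giving O(n^(log_6 11)).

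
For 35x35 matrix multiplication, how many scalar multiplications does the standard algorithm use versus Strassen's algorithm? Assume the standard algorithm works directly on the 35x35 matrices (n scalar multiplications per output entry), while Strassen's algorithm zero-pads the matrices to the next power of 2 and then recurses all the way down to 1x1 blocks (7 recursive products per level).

Matrix multiplication for 35x35 matrices:

Strassen's algorithm requires power-of-2 dimensions. Pad 35x35 to 64x64 (next power of 2).

Standard algorithm: 35^3 = 42875 multiplications
Strassen's algorithm: 7^(log2(64)) = 7^6 = 117649 multiplications
Difference: 42875 - 117649 = -74774 (Strassen uses MORE here due to padding overhead — for small or just-over-power-of-2 n, padding can outweigh the per-level savings)

Standard: 42875 multiplications (35^3). Strassen: 117649 multiplications (7^6, after padding to 64x64). Strassen reduces 8 recursive multiplications to 7 at each level.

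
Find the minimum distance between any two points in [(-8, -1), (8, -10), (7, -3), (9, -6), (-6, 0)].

Computing all pairwise distances among 5 points:

d((-8, -1), (8, -10)) = 18.3576
d((-8, -1), (7, -3)) = 15.1327
d((-8, -1), (9, -6)) = 17.72
d((-8, -1), (-6, 0)) = 2.2361 <-- minimum
d((8, -10), (7, -3)) = 7.0711
d((8, -10), (9, -6)) = 4.1231
d((8, -10), (-6, 0)) = 17.2047
d((7, -3), (9, -6)) = 3.6056
d((7, -3), (-6, 0)) = 13.3417
d((9, -6), (-6, 0)) = 16.1555

Closest pair: (-8, -1) and (-6, 0) with distance 2.2361

The closest pair is (-8, -1) and (-6, 0) with Euclidean distance 2.2361. For 5 points, brute-force pairwise comparison is shown above. For large n, the divide-and-conquer algorithm (sort by x, recurse on halves, check the dividing strip) achieves O(n log n).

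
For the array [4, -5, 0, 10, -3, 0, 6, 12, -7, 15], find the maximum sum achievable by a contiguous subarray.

Using Kadane's algorithm on [4, -5, 0, 10, -3, 0, 6, 12, -7, 15]:

Scanning through the array:
Position 1 (value -5): max_ending_here = -1, max_so_far = 4
Position 2 (value 0): max_ending_here = 0, max_so_far = 4
Position 3 (value 10): max_ending_here = 10, max_so_far = 10
Position 4 (value -3): max_ending_here = 7, max_so_far = 10
Position 5 (value 0): max_ending_here = 7, max_so_far = 10
Position 6 (value 6): max_ending_here = 13, max_so_far = 13
Position 7 (value 12): max_ending_here = 25, max_so_far = 25
Position 8 (value -7): max_ending_here = 18, max_so_far = 25
Position 9 (value 15): max_ending_here = 33, max_so_far = 33

Maximum subarray: [0, 10, -3, 0, 6, 12, -7, 15]
Maximum sum: 33

The maximum subarray is [0, 10, -3, 0, 6, 12, -7, 15] with sum 33. This subarray runs from index 2 to index 9.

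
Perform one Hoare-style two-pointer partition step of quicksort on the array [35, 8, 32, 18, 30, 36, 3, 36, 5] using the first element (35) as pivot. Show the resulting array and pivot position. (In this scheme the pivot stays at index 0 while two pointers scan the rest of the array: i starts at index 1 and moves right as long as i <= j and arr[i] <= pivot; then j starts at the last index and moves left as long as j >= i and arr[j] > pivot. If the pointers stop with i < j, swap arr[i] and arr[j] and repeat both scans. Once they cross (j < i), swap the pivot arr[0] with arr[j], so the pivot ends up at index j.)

Hoare-style two-pointer partition with pivot = 35:

Initial array: [35, 8, 32, 18, 30, 36, 3, 36, 5]

Pointers start at i = 1, j = 8.
i stops at index 5 (arr[5]=36 > 35), j stops at index 8 (arr[8]=5 <= 35): swap arr[5] and arr[8], array becomes [35, 8, 32, 18, 30, 5, 3, 36, 36]
i ends at 7, j ends at 6: the pointers have crossed (j < i), so scanning stops.

Swap pivot arr[0] with arr[6] to place pivot at position 6: [3, 8, 32, 18, 30, 5, 35, 36, 36]
Pivot position: 6

After partitioning with pivot 35, the array becomes [3, 8, 32, 18, 30, 5, 35, 36, 36]. The pivot is placed at index 6. All elements to the left of the pivot are <= 35, and all elements to the right are > 35.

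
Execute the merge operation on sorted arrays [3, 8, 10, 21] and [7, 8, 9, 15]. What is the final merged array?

Merging process:

Compare 3 vs 7: take 3 from left. Merged: [3]
Compare 8 vs 7: take 7 from right. Merged: [3, 7]
Compare 8 vs 8: take 8 from left. Merged: [3, 7, 8]
Compare 10 vs 8: take 8 from right. Merged: [3, 7, 8, 8]
Compare 10 vs 9: take 9 from right. Merged: [3, 7, 8, 8, 9]
Compare 10 vs 15: take 10 from left. Merged: [3, 7, 8, 8, 9, 10]
Compare 21 vs 15: take 15 from right. Merged: [3, 7, 8, 8, 9, 10, 15]
Append remaining from left: [21]. Merged: [3, 7, 8, 8, 9, 10, 15, 21]

Final merged array: [3, 7, 8, 8, 9, 10, 15, 21]
Total comparisons: 7

The merged array is [3, 7, 8, 8, 9, 10, 15, 21], requiring 7 comparisons. The merge step runs in O(n) time where n is the total number of elements.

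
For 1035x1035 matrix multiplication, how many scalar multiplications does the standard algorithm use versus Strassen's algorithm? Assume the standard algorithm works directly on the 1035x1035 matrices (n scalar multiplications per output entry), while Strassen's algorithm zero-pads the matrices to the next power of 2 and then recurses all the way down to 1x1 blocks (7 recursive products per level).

Matrix multiplication for 1035x1035 matrices:

Strassen's algorithm requires power-of-2 dimensions. Pad 1035x1035 to 2048x2048 (next power of 2).

Standard algorithm: 1035^3 = 1108717875 multiplications
Strassen's algorithm: 7^(log2(2048)) = 7^11 = 1977326743 multiplications
Difference: 1108717875 - 1977326743 = -868608868 (Strassen uses MORE here due to padding overhead — for small or just-over-power-of-2 n, padding can outweigh the per-level savings)

Standard: 1108717875 multiplications (1035^3). Strassen: 1977326743 multiplications (7^11, after padding to 2048x2048). Strassen reduces 8 recursive multiplications to 7 at each level.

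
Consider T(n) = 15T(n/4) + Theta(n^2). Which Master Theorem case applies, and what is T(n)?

Master Theorem for T(n) = 15T(n/4) + O(n^2):

a = 15, b = 4, c = 2
log_b(a) = log_4(15) = 1.9534

Case 3: c = 2 > log_4(15) = 1.9534
T(n) = O(n^2) = O(n^2)

For T(n) = 15T(n/4) + O(n^2): log_4(15) = 1.9534. This is Case 3 of the Master Theorem (c > log_b(a), work dominated by root), giving O(n^2).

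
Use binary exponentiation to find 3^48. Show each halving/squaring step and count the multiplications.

Computing 3^48 by squaring (build up from 3^1; each line after the first costs one multiplication):

3^1 = 3
3^2 = (3^1)^2 = 3^2 = 9
3^3 = 3 * 3^2 = 3 * 9 = 27
3^6 = (3^3)^2 = 27^2 = 729
3^12 = (3^6)^2 = 729^2 = 531441
3^24 = (3^12)^2 = 531441^2 = 282429536481
3^48 = (3^24)^2 = 282429536481^2 = 79766443076872509863361

Result: 79766443076872509863361
Multiplications needed: 6 (6 lines after 3^1)

3^48 = 79766443076872509863361. Using exponentiation by squaring, this requires 6 multiplications. The key idea: if the exponent is even, square the half-power; if odd, multiply by the base once.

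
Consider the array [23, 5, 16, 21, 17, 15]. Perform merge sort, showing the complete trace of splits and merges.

Merge sort trace:

Split: [23, 5, 16, 21, 17, 15] -> [23, 5, 16] and [21, 17, 15]
  Split: [23, 5, 16] -> [23] and [5, 16]
    Split: [5, 16] -> [5] and [16]
    Merge: [5] + [16] -> [5, 16]
  Merge: [23] + [5, 16] -> [5, 16, 23]
  Split: [21, 17, 15] -> [21] and [17, 15]
    Split: [17, 15] -> [17] and [15]
    Merge: [17] + [15] -> [15, 17]
  Merge: [21] + [15, 17] -> [15, 17, 21]
Merge: [5, 16, 23] + [15, 17, 21] -> [5, 15, 16, 17, 21, 23]

Final sorted array: [5, 15, 16, 17, 21, 23]

The merge sort proceeds by recursively splitting the array and merging sorted halves.
After all merges, the sorted array is [5, 15, 16, 17, 21, 23].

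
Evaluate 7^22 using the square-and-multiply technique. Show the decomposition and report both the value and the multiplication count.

Computing 7^22 by squaring (build up from 7^1; each line after the first costs one multiplication):

7^1 = 7
7^2 = (7^1)^2 = 7^2 = 49
7^4 = (7^2)^2 = 49^2 = 2401
7^5 = 7 * 7^4 = 7 * 2401 = 16807
7^10 = (7^5)^2 = 16807^2 = 282475249
7^11 = 7 * 7^10 = 7 * 282475249 = 1977326743
7^22 = (7^11)^2 = 1977326743^2 = 3909821048582988049

Result: 3909821048582988049
Multiplications needed: 6 (6 lines after 7^1)

7^22 = 3909821048582988049. Using exponentiation by squaring, this requires 6 multiplications. The key idea: if the exponent is even, square the half-power; if odd, multiply by the base once.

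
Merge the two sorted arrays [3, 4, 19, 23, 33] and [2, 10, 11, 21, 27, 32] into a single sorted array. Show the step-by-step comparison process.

Merging process:

Compare 3 vs 2: take 2 from right. Merged: [2]
Compare 3 vs 10: take 3 from left. Merged: [2, 3]
Compare 4 vs 10: take 4 from left. Merged: [2, 3, 4]
Compare 19 vs 10: take 10 from right. Merged: [2, 3, 4, 10]
Compare 19 vs 11: take 11 from right. Merged: [2, 3, 4, 10, 11]
Compare 19 vs 21: take 19 from left. Merged: [2, 3, 4, 10, 11, 19]
Compare 23 vs 21: take 21 from right. Merged: [2, 3, 4, 10, 11, 19, 21]
Compare 23 vs 27: take 23 from left. Merged: [2, 3, 4, 10, 11, 19, 21, 23]
Compare 33 vs 27: take 27 from right. Merged: [2, 3, 4, 10, 11, 19, 21, 23, 27]
Compare 33 vs 32: take 32 from right. Merged: [2, 3, 4, 10, 11, 19, 21, 23, 27, 32]
Append remaining from left: [33]. Merged: [2, 3, 4, 10, 11, 19, 21, 23, 27, 32, 33]

Final merged array: [2, 3, 4, 10, 11, 19, 21, 23, 27, 32, 33]
Total comparisons: 10

The merged array is [2, 3, 4, 10, 11, 19, 21, 23, 27, 32, 33], requiring 10 comparisons. The merge step runs in O(n) time where n is the total number of elements.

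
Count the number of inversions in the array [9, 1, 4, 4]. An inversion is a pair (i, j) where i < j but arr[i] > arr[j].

Finding inversions in [9, 1, 4, 4]:

(0, 1): arr[0]=9 > arr[1]=1
(0, 2): arr[0]=9 > arr[2]=4
(0, 3): arr[0]=9 > arr[3]=4

Total inversions: 3

The array has 3 inversion(s): (0,1), (0,2), (0,3). Each pair (i,j) satisfies i < j and arr[i] > arr[j].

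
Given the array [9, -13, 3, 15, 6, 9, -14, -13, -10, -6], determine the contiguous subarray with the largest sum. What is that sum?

Using Kadane's algorithm on [9, -13, 3, 15, 6, 9, -14, -13, -10, -6]:

Scanning through the array:
Position 1 (value -13): max_ending_here = -4, max_so_far = 9
Position 2 (value 3): max_ending_here = 3, max_so_far = 9
Position 3 (value 15): max_ending_here = 18, max_so_far = 18
Position 4 (value 6): max_ending_here = 24, max_so_far = 24
Position 5 (value 9): max_ending_here = 33, max_so_far = 33
Position 6 (value -14): max_ending_here = 19, max_so_far = 33
Position 7 (value -13): max_ending_here = 6, max_so_far = 33
Position 8 (value -10): max_ending_here = -4, max_so_far = 33
Position 9 (value -6): max_ending_here = -6, max_so_far = 33

Maximum subarray: [3, 15, 6, 9]
Maximum sum: 33

The maximum subarray is [3, 15, 6, 9] with sum 33. This subarray runs from index 2 to index 5.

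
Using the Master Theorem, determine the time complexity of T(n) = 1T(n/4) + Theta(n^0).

Master Theorem for T(n) = 1T(n/4) + O(n^0):

a = 1, b = 4, c = 0
log_b(a) = log_4(1) = 0.0000

Case 2: c = 0 = log_4(1) = 0.0000
T(n) = O(n^0 log n) = O(log n)

For T(n) = 1T(n/4) + O(n^0): log_4(1) = 0.0000. This is Case 2 of the Master Theorem (c = log_b(a), equal work at all levels), giving O(log n).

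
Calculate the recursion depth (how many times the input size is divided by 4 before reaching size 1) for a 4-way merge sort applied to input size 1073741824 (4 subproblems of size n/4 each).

For divide and conquer with division factor 4:

Problem sizes at each level:
Level 0: 1073741824
Level 1: 268435456
Level 2: 67108864
Level 3: 16777216
Level 4: 4194304
Level 5: 1048576
Level 6: 262144
Level 7: 65536
Level 8: 16384
Level 9: 4096
Level 10: 1024
Level 11: 256
Level 12: 64
Level 13: 16
Level 14: 4
Level 15: 1

The root is level 0 and the size-1 base case is level 15 (the tree spans levels 0 through 15, i.e. 16 levels counting the root), so the depth is the number of divisions: log_4(1073741824) = 15

The recursion tree depth is log_4(1073741824) = 15. At each level, the problem size is divided by 4, so it takes 15 divisions to reduce to a base case of size 1. The algorithm makes 4 recursive calls at each level.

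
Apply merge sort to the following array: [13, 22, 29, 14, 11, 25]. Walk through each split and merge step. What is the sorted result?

Merge sort trace:

Split: [13, 22, 29, 14, 11, 25] -> [13, 22, 29] and [14, 11, 25]
  Split: [13, 22, 29] -> [13] and [22, 29]
    Split: [22, 29] -> [22] and [29]
    Merge: [22] + [29] -> [22, 29]
  Merge: [13] + [22, 29] -> [13, 22, 29]
  Split: [14, 11, 25] -> [14] and [11, 25]
    Split: [11, 25] -> [11] and [25]
    Merge: [11] + [25] -> [11, 25]
  Merge: [14] + [11, 25] -> [11, 14, 25]
Merge: [13, 22, 29] + [11, 14, 25] -> [11, 13, 14, 22, 25, 29]

Final sorted array: [11, 13, 14, 22, 25, 29]

The merge sort proceeds by recursively splitting the array and merging sorted halves.
After all merges, the sorted array is [11, 13, 14, 22, 25, 29].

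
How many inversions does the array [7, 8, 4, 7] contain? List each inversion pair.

Finding inversions in [7, 8, 4, 7]:

(0, 2): arr[0]=7 > arr[2]=4
(1, 2): arr[1]=8 > arr[2]=4
(1, 3): arr[1]=8 > arr[3]=7

Total inversions: 3

The array has 3 inversion(s): (0,2), (1,2), (1,3). Each pair (i,j) satisfies i < j and arr[i] > arr[j].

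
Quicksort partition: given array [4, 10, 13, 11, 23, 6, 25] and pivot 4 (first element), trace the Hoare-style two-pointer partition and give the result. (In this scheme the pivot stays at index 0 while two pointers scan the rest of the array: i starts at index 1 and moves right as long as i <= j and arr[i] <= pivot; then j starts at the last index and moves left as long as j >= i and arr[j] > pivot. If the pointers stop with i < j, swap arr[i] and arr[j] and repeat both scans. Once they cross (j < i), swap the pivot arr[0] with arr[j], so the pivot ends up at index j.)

Hoare-style two-pointer partition with pivot = 4:

Initial array: [4, 10, 13, 11, 23, 6, 25]

Pointers start at i = 1, j = 6.
i ends at 1, j ends at 0: the pointers have crossed (j < i), so scanning stops.

j = 0, so swapping arr[0] with arr[j] leaves the pivot at position 0: [4, 10, 13, 11, 23, 6, 25]
Pivot position: 0

After partitioning with pivot 4, the array becomes [4, 10, 13, 11, 23, 6, 25]. The pivot is placed at index 0. All elements to the left of the pivot are <= 4, and all elements to the right are > 4.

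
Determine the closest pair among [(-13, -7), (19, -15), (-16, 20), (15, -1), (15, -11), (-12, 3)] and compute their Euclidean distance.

Computing all pairwise distances among 6 points:

d((-13, -7), (19, -15)) = 32.9848
d((-13, -7), (-16, 20)) = 27.1662
d((-13, -7), (15, -1)) = 28.6356
d((-13, -7), (15, -11)) = 28.2843
d((-13, -7), (-12, 3)) = 10.0499
d((19, -15), (-16, 20)) = 49.4975
d((19, -15), (15, -1)) = 14.5602
d((19, -15), (15, -11)) = 5.6569 <-- minimum
d((19, -15), (-12, 3)) = 35.8469
d((-16, 20), (15, -1)) = 37.4433
d((-16, 20), (15, -11)) = 43.8406
d((-16, 20), (-12, 3)) = 17.4642
d((15, -1), (15, -11)) = 10.0
d((15, -1), (-12, 3)) = 27.2947
d((15, -11), (-12, 3)) = 30.4138

Closest pair: (19, -15) and (15, -11) with distance 5.6569

The closest pair is (19, -15) and (15, -11) with Euclidean distance 5.6569. For 6 points, brute-force pairwise comparison is shown above. For large n, the divide-and-conquer algorithm (sort by x, recurse on halves, check the dividing strip) achieves O(n log n).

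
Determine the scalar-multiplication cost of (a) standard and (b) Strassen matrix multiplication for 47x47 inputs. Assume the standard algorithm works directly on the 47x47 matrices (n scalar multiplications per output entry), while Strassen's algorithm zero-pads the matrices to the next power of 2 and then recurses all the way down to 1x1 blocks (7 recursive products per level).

Matrix multiplication for 47x47 matrices:

Strassen's algorithm requires power-of-2 dimensions. Pad 47x47 to 64x64 (next power of 2).

Standard algorithm: 47^3 = 103823 multiplications
Strassen's algorithm: 7^(log2(64)) = 7^6 = 117649 multiplications
Difference: 103823 - 117649 = -13826 (Strassen uses MORE here due to padding overhead — for small or just-over-power-of-2 n, padding can outweigh the per-level savings)

Standard: 103823 multiplications (47^3). Strassen: 117649 multiplications (7^6, after padding to 64x64). Strassen reduces 8 recursive multiplications to 7 at each level.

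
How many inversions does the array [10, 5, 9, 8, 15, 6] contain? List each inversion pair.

Finding inversions in [10, 5, 9, 8, 15, 6]:

(0, 1): arr[0]=10 > arr[1]=5
(0, 2): arr[0]=10 > arr[2]=9
(0, 3): arr[0]=10 > arr[3]=8
(0, 5): arr[0]=10 > arr[5]=6
(2, 3): arr[2]=9 > arr[3]=8
(2, 5): arr[2]=9 > arr[5]=6
(3, 5): arr[3]=8 > arr[5]=6
(4, 5): arr[4]=15 > arr[5]=6

Total inversions: 8

The array has 8 inversion(s): (0,1), (0,2), (0,3), (0,5), (2,3), (2,5), (3,5), (4,5). Each pair (i,j) satisfies i < j and arr[i] > arr[j].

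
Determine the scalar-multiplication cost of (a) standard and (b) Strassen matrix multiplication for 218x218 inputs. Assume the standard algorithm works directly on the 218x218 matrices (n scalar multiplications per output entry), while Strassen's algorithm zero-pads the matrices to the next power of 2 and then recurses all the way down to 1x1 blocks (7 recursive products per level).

Matrix multiplication for 218x218 matrices:

Strassen's algorithm requires power-of-2 dimensions. Pad 218x218 to 256x256 (next power of 2).

Standard algorithm: 218^3 = 10360232 multiplications
Strassen's algorithm: 7^(log2(256)) = 7^8 = 5764801 multiplications
Savings: 10360232 - 5764801 = 4595431 multiplications

Standard: 10360232 multiplications (218^3). Strassen: 5764801 multiplications (7^8, after padding to 256x256). Strassen reduces 8 recursive multiplications to 7 at each level.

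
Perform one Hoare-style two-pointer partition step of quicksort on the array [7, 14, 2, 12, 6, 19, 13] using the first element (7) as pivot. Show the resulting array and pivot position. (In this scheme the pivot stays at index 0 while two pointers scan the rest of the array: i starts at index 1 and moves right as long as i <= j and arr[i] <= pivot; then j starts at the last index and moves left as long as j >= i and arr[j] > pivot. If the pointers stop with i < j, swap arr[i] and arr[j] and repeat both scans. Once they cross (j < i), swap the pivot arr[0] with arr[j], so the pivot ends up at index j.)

Hoare-style two-pointer partition with pivot = 7:

Initial array: [7, 14, 2, 12, 6, 19, 13]

Pointers start at i = 1, j = 6.
i stops at index 1 (arr[1]=14 > 7), j stops at index 4 (arr[4]=6 <= 7): swap arr[1] and arr[4], array becomes [7, 6, 2, 12, 14, 19, 13]
i ends at 3, j ends at 2: the pointers have crossed (j < i), so scanning stops.

Swap pivot arr[0] with arr[2] to place pivot at position 2: [2, 6, 7, 12, 14, 19, 13]
Pivot position: 2

After partitioning with pivot 7, the array becomes [2, 6, 7, 12, 14, 19, 13]. The pivot is placed at index 2. All elements to the left of the pivot are <= 7, and all elements to the right are > 7.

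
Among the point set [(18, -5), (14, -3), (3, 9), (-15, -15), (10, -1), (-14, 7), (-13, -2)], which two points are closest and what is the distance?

Computing all pairwise distances among 7 points:

d((18, -5), (14, -3)) = 4.4721 <-- minimum
d((18, -5), (3, 9)) = 20.5183
d((18, -5), (-15, -15)) = 34.4819
d((18, -5), (10, -1)) = 8.9443
d((18, -5), (-14, 7)) = 34.176
d((18, -5), (-13, -2)) = 31.1448
d((14, -3), (3, 9)) = 16.2788
d((14, -3), (-15, -15)) = 31.3847
d((14, -3), (10, -1)) = 4.4721 <-- minimum
d((14, -3), (-14, 7)) = 29.7321
d((14, -3), (-13, -2)) = 27.0185
d((3, 9), (-15, -15)) = 30.0
d((3, 9), (10, -1)) = 12.2066
d((3, 9), (-14, 7)) = 17.1172
d((3, 9), (-13, -2)) = 19.4165
d((-15, -15), (10, -1)) = 28.6531
d((-15, -15), (-14, 7)) = 22.0227
d((-15, -15), (-13, -2)) = 13.1529
d((10, -1), (-14, 7)) = 25.2982
d((10, -1), (-13, -2)) = 23.0217
d((-14, 7), (-13, -2)) = 9.0554

Minimum distance: 4.4721 (tie among 2 pairs: (18, -5) and (14, -3); (14, -3) and (10, -1))

The minimum Euclidean distance is 4.4721. There is a tie: 2 pairs achieve this minimum — (18, -5) and (14, -3); (14, -3) and (10, -1). Any of these is a valid closest pair. For 7 points, brute-force pairwise comparison is shown above. For large n, the divide-and-conquer algorithm (sort by x, recurse on halves, check the dividing strip) achieves O(n log n).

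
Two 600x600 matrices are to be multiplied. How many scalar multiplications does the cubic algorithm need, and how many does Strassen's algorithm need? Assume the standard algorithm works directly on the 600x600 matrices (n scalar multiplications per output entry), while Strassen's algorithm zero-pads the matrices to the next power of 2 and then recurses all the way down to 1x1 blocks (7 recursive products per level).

Matrix multiplication for 600x600 matrices:

Strassen's algorithm requires power-of-2 dimensions. Pad 600x600 to 1024x1024 (next power of 2).

Standard algorithm: 600^3 = 216000000 multiplications
Strassen's algorithm: 7^(log2(1024)) = 7^10 = 282475249 multiplications
Difference: 216000000 - 282475249 = -66475249 (Strassen uses MORE here due to padding overhead — for small or just-over-power-of-2 n, padding can outweigh the per-level savings)

Standard: 216000000 multiplications (600^3). Strassen: 282475249 multiplications (7^10, after padding to 1024x1024). Strassen reduces 8 recursive multiplications to 7 at each level.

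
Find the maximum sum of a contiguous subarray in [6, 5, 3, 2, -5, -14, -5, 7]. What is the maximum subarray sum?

Using Kadane's algorithm on [6, 5, 3, 2, -5, -14, -5, 7]:

Scanning through the array:
Position 1 (value 5): max_ending_here = 11, max_so_far = 11
Position 2 (value 3): max_ending_here = 14, max_so_far = 14
Position 3 (value 2): max_ending_here = 16, max_so_far = 16
Position 4 (value -5): max_ending_here = 11, max_so_far = 16
Position 5 (value -14): max_ending_here = -3, max_so_far = 16
Position 6 (value -5): max_ending_here = -5, max_so_far = 16
Position 7 (value 7): max_ending_here = 7, max_so_far = 16

Maximum subarray: [6, 5, 3, 2]
Maximum sum: 16

The maximum subarray is [6, 5, 3, 2] with sum 16. This subarray runs from index 0 to index 3.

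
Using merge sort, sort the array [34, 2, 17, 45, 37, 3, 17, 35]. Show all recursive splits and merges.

Merge sort trace:

Split: [34, 2, 17, 45, 37, 3, 17, 35] -> [34, 2, 17, 45] and [37, 3, 17, 35]
  Split: [34, 2, 17, 45] -> [34, 2] and [17, 45]
    Split: [34, 2] -> [34] and [2]
    Merge: [34] + [2] -> [2, 34]
    Split: [17, 45] -> [17] and [45]
    Merge: [17] + [45] -> [17, 45]
  Merge: [2, 34] + [17, 45] -> [2, 17, 34, 45]
  Split: [37, 3, 17, 35] -> [37, 3] and [17, 35]
    Split: [37, 3] -> [37] and [3]
    Merge: [37] + [3] -> [3, 37]
    Split: [17, 35] -> [17] and [35]
    Merge: [17] + [35] -> [17, 35]
  Merge: [3, 37] + [17, 35] -> [3, 17, 35, 37]
Merge: [2, 17, 34, 45] + [3, 17, 35, 37] -> [2, 3, 17, 17, 34, 35, 37, 45]

Final sorted array: [2, 3, 17, 17, 34, 35, 37, 45]

The merge sort proceeds by recursively splitting the array and merging sorted halves.
After all merges, the sorted array is [2, 3, 17, 17, 34, 35, 37, 45].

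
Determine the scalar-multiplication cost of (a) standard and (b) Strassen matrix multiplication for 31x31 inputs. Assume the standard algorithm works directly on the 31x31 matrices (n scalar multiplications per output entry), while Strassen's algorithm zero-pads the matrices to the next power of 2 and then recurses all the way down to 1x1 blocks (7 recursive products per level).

Matrix multiplication for 31x31 matrices:

Strassen's algorithm requires power-of-2 dimensions. Pad 31x31 to 32x32 (next power of 2).

Standard algorithm: 31^3 = 29791 multiplications
Strassen's algorithm: 7^(log2(32)) = 7^5 = 16807 multiplications
Savings: 29791 - 16807 = 12984 multiplications

Standard: 29791 multiplications (31^3). Strassen: 16807 multiplications (7^5, after padding to 32x32). Strassen reduces 8 recursive multiplications to 7 at each level.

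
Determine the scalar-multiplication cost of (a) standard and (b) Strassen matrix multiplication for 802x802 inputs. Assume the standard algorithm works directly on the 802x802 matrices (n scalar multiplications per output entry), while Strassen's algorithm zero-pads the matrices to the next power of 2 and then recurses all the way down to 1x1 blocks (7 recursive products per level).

Matrix multiplication for 802x802 matrices:

Strassen's algorithm requires power-of-2 dimensions. Pad 802x802 to 1024x1024 (next power of 2).

Standard algorithm: 802^3 = 515849608 multiplications
Strassen's algorithm: 7^(log2(1024)) = 7^10 = 282475249 multiplications
Savings: 515849608 - 282475249 = 233374359 multiplications

Standard: 515849608 multiplications (802^3). Strassen: 282475249 multiplications (7^10, after padding to 1024x1024). Strassen reduces 8 recursive multiplications to 7 at each level.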